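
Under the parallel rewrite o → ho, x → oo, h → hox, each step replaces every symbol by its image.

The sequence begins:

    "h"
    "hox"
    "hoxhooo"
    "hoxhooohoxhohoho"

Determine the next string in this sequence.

hoxhooohoxhohohohoxhooohoxhohoxhohoxho

Replace each of the 16 characters of hoxhooohoxhohoho in place — hox ho oo hox ho ho ho hox ho oo hox ho hox ho hox ho — and concatenate.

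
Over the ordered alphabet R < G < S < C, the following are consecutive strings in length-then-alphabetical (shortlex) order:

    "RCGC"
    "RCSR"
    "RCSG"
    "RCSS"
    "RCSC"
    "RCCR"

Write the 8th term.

RCCS

Stepping forward 2 times from RCCR: RCCR → RCCG, then the target.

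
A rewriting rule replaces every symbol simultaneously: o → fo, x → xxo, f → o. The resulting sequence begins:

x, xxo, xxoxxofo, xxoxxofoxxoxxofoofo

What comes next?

Rewriting the 19 symbols of xxoxxofoxxoxxofoofo one by one yields xxo xxo fo xxo xxo fo o fo xxo xxo fo xxo xxo fo o fo fo o fo; concatenated:

xxoxxofoxxoxxofoofoxxoxxofoxxoxxofoofofoofo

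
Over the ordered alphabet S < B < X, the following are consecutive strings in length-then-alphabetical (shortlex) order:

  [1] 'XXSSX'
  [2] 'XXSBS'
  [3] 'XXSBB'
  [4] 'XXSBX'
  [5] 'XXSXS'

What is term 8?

XXBSS

Advancing 3 positions from XXSXS through XXSXS → XXSXB → XXSXX reaches term 8.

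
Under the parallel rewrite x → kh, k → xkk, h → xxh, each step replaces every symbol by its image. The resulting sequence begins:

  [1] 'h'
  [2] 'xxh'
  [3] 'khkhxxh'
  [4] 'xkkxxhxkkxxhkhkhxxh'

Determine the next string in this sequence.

φ(xkkxxhxkkxxhkhkhxxh) expands symbol-by-symbol to kh xkk xkk kh kh xxh kh xkk xkk kh kh xxh xkk xxh xkk xxh kh kh xxh; joining the 19 pieces gives the next term.

khxkkxkkkhkhxxhkhxkkxkkkhkhxxhxkkxxhxkkxxhkhkhxxh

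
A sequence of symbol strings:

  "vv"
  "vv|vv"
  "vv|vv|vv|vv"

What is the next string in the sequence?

s(k+1) = s(k)·|·s(k) — each term doubles the last with '|' between the halves.
Doubling vv|vv|vv|vv with '|' between the halves:

vv|vv|vv|vv|vv|vv|vv|vv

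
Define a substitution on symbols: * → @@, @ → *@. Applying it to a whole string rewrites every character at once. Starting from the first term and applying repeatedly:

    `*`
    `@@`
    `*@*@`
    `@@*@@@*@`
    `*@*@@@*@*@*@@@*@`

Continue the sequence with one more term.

φ(*@*@@@*@*@*@@@*@) expands symbol-by-symbol to @@ *@ @@ *@ *@ *@ @@ *@ @@ *@ @@ *@ *@ *@ @@ *@; joining the 16 pieces gives the next term.

@@*@@@*@*@*@@@*@@@*@@@*@*@*@@@*@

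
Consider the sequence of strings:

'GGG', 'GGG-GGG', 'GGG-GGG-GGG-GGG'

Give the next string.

GGG-GGG-GGG-GGG-GGG-GGG-GGG-GGG

s(k+1) = s(k)·-·s(k) — each term doubles the last with '-' between the halves.
So the next term is two copies of GGG-GGG-GGG-GGG with '-' between the halves.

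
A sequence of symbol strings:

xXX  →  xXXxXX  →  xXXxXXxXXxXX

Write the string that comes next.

Every step duplicates the string.
Doubling xXXxXXxXXxXX:

xXXxXXxXXxXXxXXxXXxXXxXX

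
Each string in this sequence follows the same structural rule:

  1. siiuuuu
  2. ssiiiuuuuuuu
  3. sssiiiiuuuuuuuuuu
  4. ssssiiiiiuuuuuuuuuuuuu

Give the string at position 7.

sssssssiiiiiiiiuuuuuuuuuuuuuuuuuuuuuu

Each string has the form s^{n} i^{n+1} u^{3n+1} (n = 1, 2, …).
At n = 7 the blocks have lengths 7, 8, 22.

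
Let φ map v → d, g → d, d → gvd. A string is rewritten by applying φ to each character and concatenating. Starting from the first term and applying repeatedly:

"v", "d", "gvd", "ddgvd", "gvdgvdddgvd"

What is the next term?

Expanding gvdgvdddgvd: g→d, v→d, d→gvd, g→d, v→d, d→gvd, d→gvd, d→gvd, g→d, v→d, d→gvd. Concatenated: d d gvd d d gvd gvd gvd d d gvd.

ddgvdddgvdgvdgvdddgvd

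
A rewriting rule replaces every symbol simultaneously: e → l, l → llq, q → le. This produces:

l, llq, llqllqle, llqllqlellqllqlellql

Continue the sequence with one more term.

Rewriting the 20 symbols of llqllqlellqllqlellql one by one yields llq llq le llq llq le llq l llq llq le llq llq le llq l llq llq le llq; concatenated:

llqllqlellqllqlellqlllqllqlellqllqlellqlllqllqlellq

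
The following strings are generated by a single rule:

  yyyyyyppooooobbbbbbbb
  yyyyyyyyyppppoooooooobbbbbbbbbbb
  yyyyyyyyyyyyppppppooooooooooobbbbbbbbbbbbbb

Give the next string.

The n-th term is 3n y's then 2n-2 p's then 3n-1 o's then 3n+2 b's, where the shown terms are n = 2, 3, 4.
For the next term, n = 5, so the run lengths are 15, 8, 14, 17.

yyyyyyyyyyyyyyyppppppppoooooooooooooobbbbbbbbbbbbbbbbb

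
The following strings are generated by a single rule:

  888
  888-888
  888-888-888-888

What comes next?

Every step duplicates the string with '-' between the halves.
Doubling 888-888-888-888 with '-' between the halves:

888-888-888-888-888-888-888-888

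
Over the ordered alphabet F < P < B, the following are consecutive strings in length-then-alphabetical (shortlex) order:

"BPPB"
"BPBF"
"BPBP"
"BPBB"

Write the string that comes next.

BBFF

Treat BPBB as a base-3 numeral over the given alphabet and add one, carrying through any trailing B's.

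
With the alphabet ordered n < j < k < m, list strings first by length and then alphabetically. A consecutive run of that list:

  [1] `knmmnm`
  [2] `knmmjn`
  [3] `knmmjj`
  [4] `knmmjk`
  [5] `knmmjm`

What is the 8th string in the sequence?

Advancing 3 positions from knmmjm through knmmjm → knmmkn → knmmkj reaches term 8.

knmmkk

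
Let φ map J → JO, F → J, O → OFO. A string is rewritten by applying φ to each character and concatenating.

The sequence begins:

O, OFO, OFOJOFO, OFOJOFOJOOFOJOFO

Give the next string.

Replace each of the 16 characters of OFOJOFOJOOFOJOFO in place — OFO J OFO JO OFO J OFO JO OFO OFO J OFO JO OFO J OFO — and concatenate.

OFOJOFOJOOFOJOFOJOOFOOFOJOFOJOOFOJOFO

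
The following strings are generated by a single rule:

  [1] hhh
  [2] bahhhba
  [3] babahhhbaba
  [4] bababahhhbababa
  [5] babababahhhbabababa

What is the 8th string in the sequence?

Each term wraps the previous one in ba on the left and ba on the right.
From babababahhhbabababa, 3 further steps: babababahhhbabababa → bababababahhhbababababa → babababababahhhbabababababa → (answer).

bababababababahhhbababababababa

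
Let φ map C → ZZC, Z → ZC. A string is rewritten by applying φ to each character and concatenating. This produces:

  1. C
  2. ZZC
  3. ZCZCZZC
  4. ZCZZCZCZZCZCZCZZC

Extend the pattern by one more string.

Applying the rule to each of the 17 symbols of ZCZZCZCZZCZCZCZZC gives the pieces ZC ZZC ZC ZC ZZC ZC ZZC ZC ZC ZZC ZC ZZC ZC ZZC ZC ZC ZZC, which concatenate to the answer.

ZCZZCZCZCZZCZCZZCZCZCZZCZCZZCZCZZCZCZCZZC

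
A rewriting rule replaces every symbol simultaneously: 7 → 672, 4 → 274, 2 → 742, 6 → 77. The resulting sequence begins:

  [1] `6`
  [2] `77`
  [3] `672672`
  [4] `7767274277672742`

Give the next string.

Rewriting the 16 symbols of 7767274277672742 one by one yields 672 672 77 672 742 672 274 742 672 672 77 672 742 672 274 742; concatenated:

6726727767274267227474267267277672742672274742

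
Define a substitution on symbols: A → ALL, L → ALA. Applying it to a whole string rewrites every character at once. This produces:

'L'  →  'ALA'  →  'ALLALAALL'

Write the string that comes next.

ALLALAALAALLALAALLALLALAALA

Rewriting each symbol of ALLALAALL: A→ALL, L→ALA, L→ALA, A→ALL, L→ALA, A→ALL, A→ALL, L→ALA, L→ALA, which concatenates to ALL ALA ALA ALL ALA ALL ALL ALA ALA.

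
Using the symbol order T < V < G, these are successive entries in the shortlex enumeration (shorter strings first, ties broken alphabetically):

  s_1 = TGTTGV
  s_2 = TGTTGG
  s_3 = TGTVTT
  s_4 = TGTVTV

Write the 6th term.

Stepping forward 2 times from TGTVTV: TGTVTV → TGTVTG, then the target.

TGTVVT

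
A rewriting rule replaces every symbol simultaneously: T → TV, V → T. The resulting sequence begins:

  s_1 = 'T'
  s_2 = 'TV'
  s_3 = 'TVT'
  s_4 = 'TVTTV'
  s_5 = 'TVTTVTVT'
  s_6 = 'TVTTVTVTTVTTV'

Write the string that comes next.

Rewriting the 13 symbols of TVTTVTVTTVTTV one by one yields TV T TV TV T TV T TV TV T TV TV T; concatenated:

TVTTVTVTTVTTVTVTTVTVT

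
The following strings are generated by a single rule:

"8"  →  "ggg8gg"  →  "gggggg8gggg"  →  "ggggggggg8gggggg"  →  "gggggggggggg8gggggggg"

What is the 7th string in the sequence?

s(k+1) = ggg·s(k)·gg, so each term gains ggg as a prefix and gg as a suffix.
From gggggggggggg8gggggggg, 2 further steps: gggggggggggg8gggggggg → ggggggggggggggg8gggggggggg → (answer).

gggggggggggggggggg8gggggggggggg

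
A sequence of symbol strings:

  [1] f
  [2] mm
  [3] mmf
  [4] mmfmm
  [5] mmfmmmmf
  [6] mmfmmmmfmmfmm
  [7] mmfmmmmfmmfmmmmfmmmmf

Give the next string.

mmfmmmmfmmfmmmmfmmmmfmmfmmmmfmmfmm

This is a Fibonacci-style word recurrence s(k) = s(k−1)·s(k−2): e.g. mm·f = mmf.
So term 8 is mmfmmmmfmmfmmmmfmmmmf·mmfmmmmfmmfmm.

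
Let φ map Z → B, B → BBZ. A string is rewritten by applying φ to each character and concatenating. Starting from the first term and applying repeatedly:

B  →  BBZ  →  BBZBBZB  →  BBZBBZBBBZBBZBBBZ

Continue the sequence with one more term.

Replace each of the 17 characters of BBZBBZBBBZBBZBBBZ in place — BBZ BBZ B BBZ BBZ B BBZ BBZ BBZ B BBZ BBZ B BBZ BBZ BBZ B — and concatenate.

BBZBBZBBBZBBZBBBZBBZBBZBBBZBBZBBBZBBZBBZB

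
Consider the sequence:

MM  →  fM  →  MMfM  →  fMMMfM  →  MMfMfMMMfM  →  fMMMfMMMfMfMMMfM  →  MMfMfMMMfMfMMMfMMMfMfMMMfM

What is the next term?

Each term (from the third on) is the two preceding terms concatenated in order: term 3 = MM·fM = MMfM.
So term 8 is fMMMfMMMfMfMMMfM·MMfMfMMMfMfMMMfMMMfMfMMMfM.

fMMMfMMMfMfMMMfMMMfMfMMMfMfMMMfMMMfMfMMMfM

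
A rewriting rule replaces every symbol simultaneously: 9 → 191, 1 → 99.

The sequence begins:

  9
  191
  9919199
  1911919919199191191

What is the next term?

Rewriting the 19 symbols of 1911919919199191191 one by one yields 99 191 99 99 191 99 191 191 99 191 99 191 191 99 191 99 99 191 99; concatenated:

99191999919199191191991919919119199191999919199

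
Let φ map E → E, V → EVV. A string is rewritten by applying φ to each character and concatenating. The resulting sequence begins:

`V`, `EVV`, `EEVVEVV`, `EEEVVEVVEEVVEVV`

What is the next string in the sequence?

Applying the rule to each of the 15 symbols of EEEVVEVVEEVVEVV gives the pieces E E E EVV EVV E EVV EVV E E EVV EVV E EVV EVV, which concatenate to the answer.

EEEEVVEVVEEVVEVVEEEVVEVVEEVVEVV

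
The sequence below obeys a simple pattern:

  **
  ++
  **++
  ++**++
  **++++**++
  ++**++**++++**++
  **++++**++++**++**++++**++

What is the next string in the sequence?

From term 3 onward, concatenate the second-to-last term with the last: **·++ = **++, ++·**++ = ++**++, …
So term 8 is ++**++**++++**++·**++++**++++**++**++++**++.

++**++**++++**++**++++**++++**++**++++**++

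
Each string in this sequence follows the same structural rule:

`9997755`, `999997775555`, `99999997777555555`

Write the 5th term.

999999999997777775555555555

Term n consists of 2n+1 9's, followed by n+1 7's, followed by 2n 5's (n = 1, 2, …).
Setting n = 5 gives 11, 6, 10 characters in each block.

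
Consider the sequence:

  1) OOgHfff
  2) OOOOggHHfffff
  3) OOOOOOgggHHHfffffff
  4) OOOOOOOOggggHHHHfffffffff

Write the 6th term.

OOOOOOOOOOOOggggggHHHHHHfffffffffffff

The n-th term is 2n O's then n g's then n H's then 2n+1 f's (n = 1, 2, …).
At n = 6 the blocks have lengths 12, 6, 6, 13.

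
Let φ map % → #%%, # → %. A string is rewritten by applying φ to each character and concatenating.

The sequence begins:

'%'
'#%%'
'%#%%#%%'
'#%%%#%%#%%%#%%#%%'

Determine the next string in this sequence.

Rewriting the 17 symbols of #%%%#%%#%%%#%%#%% one by one yields % #%% #%% #%% % #%% #%% % #%% #%% #%% % #%% #%% % #%% #%%; concatenated:

%#%%#%%#%%%#%%#%%%#%%#%%#%%%#%%#%%%#%%#%%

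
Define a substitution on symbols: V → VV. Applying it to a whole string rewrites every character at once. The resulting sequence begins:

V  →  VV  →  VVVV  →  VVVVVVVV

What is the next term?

VVVVVVVVVVVVVVVV

Rewriting each symbol of VVVVVVVV: V→VV, V→VV, V→VV, V→VV, V→VV, V→VV, V→VV, V→VV, which concatenates to VV VV VV VV VV VV VV VV.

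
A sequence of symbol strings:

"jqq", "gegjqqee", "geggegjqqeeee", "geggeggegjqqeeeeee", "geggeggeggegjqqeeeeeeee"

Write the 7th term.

Each term wraps the previous one in geg on the left and ee on the right.
From geggeggeggegjqqeeeeeeee, 2 further steps: geggeggeggegjqqeeeeeeee → geggeggeggeggegjqqeeeeeeeeee → (answer).

geggeggeggeggeggegjqqeeeeeeeeeeee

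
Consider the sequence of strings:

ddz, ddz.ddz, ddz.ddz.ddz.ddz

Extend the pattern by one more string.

s(k+1) = s(k)·.·s(k) — each term doubles the last with '.' between the halves.
Doubling ddz.ddz.ddz.ddz with '.' between the halves:

ddz.ddz.ddz.ddz.ddz.ddz.ddz.ddz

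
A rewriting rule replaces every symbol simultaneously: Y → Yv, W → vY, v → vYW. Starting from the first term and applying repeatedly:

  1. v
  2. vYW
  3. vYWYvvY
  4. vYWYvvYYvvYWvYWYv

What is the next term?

Rewriting the 17 symbols of vYWYvvYYvvYWvYWYv one by one yields vYW Yv vY Yv vYW vYW Yv Yv vYW vYW Yv vY vYW Yv vY Yv vYW; concatenated:

vYWYvvYYvvYWvYWYvYvvYWvYWYvvYvYWYvvYYvvYW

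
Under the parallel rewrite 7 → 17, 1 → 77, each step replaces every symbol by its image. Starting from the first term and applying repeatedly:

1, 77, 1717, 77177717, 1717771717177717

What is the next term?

Applying the rule to each of the 16 symbols of 1717771717177717 gives the pieces 77 17 77 17 17 17 77 17 77 17 77 17 17 17 77 17, which concatenate to the answer.

77177717171777177717771717177717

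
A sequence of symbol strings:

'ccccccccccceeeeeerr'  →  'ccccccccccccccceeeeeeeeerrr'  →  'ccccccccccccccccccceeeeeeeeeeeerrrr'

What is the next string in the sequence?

ccccccccccccccccccccccceeeeeeeeeeeeeeerrrrr

Each string has the form c^{4n+3} e^{3n} r^{n}, where the shown terms are n = 2, 3, 4.
For the next term, n = 5, so the run lengths are 23, 15, 5.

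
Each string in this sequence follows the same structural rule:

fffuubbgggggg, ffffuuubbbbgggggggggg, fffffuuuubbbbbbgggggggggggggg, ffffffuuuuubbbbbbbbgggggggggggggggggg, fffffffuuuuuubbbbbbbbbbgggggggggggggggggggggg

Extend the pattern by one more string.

The n-th term is n+2 f's then n+1 u's then 2n b's then 4n+2 g's (n = 1, 2, …).
For the next term, n = 6, so the run lengths are 8, 7, 12, 26.

ffffffffuuuuuuubbbbbbbbbbbbgggggggggggggggggggggggggg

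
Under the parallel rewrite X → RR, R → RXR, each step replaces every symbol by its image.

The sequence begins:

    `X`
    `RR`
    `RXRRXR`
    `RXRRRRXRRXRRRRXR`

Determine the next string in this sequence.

RXRRRRXRRXRRXRRXRRRRXRRXRRRRXRRXRRXRRXRRRRXR

Replace each of the 16 characters of RXRRRRXRRXRRRRXR in place — RXR RR RXR RXR RXR RXR RR RXR RXR RR RXR RXR RXR RXR RR RXR — and concatenate.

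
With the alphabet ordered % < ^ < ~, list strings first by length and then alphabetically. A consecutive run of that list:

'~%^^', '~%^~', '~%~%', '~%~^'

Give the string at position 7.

Stepping forward 3 times from ~%~^: ~%~^ → ~%~~ → ~^%%, then the target.

~^%^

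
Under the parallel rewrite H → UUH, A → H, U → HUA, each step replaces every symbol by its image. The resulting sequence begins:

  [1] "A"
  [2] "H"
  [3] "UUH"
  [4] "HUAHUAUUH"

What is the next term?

Apply φ to HUAHUAUUH symbol by symbol: H→UUH, U→HUA, A→H, H→UUH, U→HUA, A→H, U→HUA, U→HUA, H→UUH; joined: UUH HUA H UUH HUA H HUA HUA UUH.

UUHHUAHUUHHUAHHUAHUAUUH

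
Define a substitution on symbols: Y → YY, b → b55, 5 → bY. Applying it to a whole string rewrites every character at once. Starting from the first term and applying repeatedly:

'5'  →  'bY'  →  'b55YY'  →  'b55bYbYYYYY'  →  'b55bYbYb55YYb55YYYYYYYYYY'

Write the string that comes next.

Rewriting the 25 symbols of b55bYbYb55YYb55YYYYYYYYYY one by one yields b55 bY bY b55 YY b55 YY b55 bY bY YY YY b55 bY bY YY YY YY YY YY YY YY YY YY YY; concatenated:

b55bYbYb55YYb55YYb55bYbYYYYYb55bYbYYYYYYYYYYYYYYYYYYYYY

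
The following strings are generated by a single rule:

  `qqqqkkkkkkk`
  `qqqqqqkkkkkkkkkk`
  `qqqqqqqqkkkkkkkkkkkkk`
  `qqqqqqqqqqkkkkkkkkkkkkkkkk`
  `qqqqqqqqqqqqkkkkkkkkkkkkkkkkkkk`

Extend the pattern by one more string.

The n-th term is 2n q's then 3n+1 k's, where the shown terms are n = 2, 3, 4, 5, 6.
At n = 7 the blocks have lengths 14, 22.

qqqqqqqqqqqqqqkkkkkkkkkkkkkkkkkkkkkk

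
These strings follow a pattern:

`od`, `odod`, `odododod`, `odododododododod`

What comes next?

odododododododododododododododod

Each string is two copies of the previous one concatenated.
One more doubling of odododododododod gives the answer.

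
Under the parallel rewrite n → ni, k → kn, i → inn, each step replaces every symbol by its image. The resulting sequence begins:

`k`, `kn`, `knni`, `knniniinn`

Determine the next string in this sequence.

knniniinnniinninnnini

Apply φ to knniniinn symbol by symbol: k→kn, n→ni, n→ni, i→inn, n→ni, i→inn, i→inn, n→ni, n→ni; joined: kn ni ni inn ni inn inn ni ni.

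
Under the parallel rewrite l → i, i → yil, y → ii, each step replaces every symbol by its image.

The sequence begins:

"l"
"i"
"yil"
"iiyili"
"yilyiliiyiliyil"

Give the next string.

Applying the rule to each of the 15 symbols of yilyiliiyiliyil gives the pieces ii yil i ii yil i yil yil ii yil i yil ii yil i, which concatenate to the answer.

iiyiliiiyiliyilyiliiyiliyiliiyili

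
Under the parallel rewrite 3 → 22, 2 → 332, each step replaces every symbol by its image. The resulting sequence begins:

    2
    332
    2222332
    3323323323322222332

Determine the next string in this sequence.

Rewriting the 19 symbols of 3323323323322222332 one by one yields 22 22 332 22 22 332 22 22 332 22 22 332 332 332 332 332 22 22 332; concatenated:

22223322222332222233222223323323323323322222332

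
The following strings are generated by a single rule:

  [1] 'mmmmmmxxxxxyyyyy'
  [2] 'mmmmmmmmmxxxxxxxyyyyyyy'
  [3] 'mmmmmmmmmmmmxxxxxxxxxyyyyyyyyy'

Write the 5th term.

Each string has the form m^{3n} x^{2n+1} y^{2n+1}, where the shown terms are n = 2, 3, 4.
At n = 6 the blocks have lengths 18, 13, 13.

mmmmmmmmmmmmmmmmmmxxxxxxxxxxxxxyyyyyyyyyyyyy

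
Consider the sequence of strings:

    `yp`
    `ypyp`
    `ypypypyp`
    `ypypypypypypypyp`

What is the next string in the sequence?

Every step duplicates the string.
Doubling ypypypypypypypyp:

ypypypypypypypypypypypypypypypyp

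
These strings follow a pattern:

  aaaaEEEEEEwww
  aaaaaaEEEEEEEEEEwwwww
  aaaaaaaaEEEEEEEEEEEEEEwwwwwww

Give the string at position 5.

aaaaaaaaaaaaEEEEEEEEEEEEEEEEEEEEEEwwwwwwwwwww

Term n consists of 2n a's, followed by 4n-2 E's, followed by 2n-1 w's, where the shown terms are n = 2, 3, 4.
For term 5, n = 6, so the run lengths are 12, 22, 11.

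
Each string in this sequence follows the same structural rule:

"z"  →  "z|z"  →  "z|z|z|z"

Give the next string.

s(k+1) = s(k)·|·s(k) — each term doubles the last with '|' between the halves.
So the next term is two copies of z|z|z|z with '|' between the halves.

z|z|z|z|z|z|z|z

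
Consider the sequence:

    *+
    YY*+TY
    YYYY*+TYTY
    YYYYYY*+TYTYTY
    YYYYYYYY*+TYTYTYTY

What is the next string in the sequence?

s(k+1) = YY·s(k)·TY, so each term gains YY as a prefix and TY as a suffix.
Applying this once more to YYYYYYYY*+TYTYTYTY:

YYYYYYYYYY*+TYTYTYTYTY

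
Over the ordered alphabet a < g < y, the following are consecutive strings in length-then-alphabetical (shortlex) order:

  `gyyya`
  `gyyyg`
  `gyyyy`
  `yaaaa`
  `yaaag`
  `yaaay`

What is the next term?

yaaga

The successor of yaaay increments the rightmost position that isn't already y and resets every position after it to a.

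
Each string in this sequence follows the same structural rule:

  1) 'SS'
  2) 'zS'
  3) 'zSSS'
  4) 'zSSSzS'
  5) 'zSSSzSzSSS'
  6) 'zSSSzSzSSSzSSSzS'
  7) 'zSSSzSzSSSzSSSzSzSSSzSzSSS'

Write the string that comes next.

zSSSzSzSSSzSSSzSzSSSzSzSSSzSSSzSzSSSzSSSzS

From term 3 onward, concatenate the last term with the second-to-last: zS·SS = zSSS, zSSS·zS = zSSSzS, …
The next term joins zSSSzSzSSSzSSSzSzSSSzSzSSS and zSSSzSzSSSzSSSzS.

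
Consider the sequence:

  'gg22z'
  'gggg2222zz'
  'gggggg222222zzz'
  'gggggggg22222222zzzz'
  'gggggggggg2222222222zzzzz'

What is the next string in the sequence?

The n-th term is 2n g's then 2n 2's then n z's (n = 1, 2, …).
At n = 6 the blocks have lengths 12, 12, 6.

gggggggggggg222222222222zzzzzz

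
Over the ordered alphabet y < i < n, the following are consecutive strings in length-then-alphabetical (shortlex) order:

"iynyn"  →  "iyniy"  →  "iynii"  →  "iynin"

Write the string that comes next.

iynny

Find the rightmost character of iynin below n, bump it to the next letter, and reset everything to its right to y.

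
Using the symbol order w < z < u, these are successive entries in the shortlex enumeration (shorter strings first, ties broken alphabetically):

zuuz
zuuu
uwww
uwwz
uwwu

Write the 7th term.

uwzz

Continuing the enumeration 2 steps past uwwu: uwwu → uwzw → (answer).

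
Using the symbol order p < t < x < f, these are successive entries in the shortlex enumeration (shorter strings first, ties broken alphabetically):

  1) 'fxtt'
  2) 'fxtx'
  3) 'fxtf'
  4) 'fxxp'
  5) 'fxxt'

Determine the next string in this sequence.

Treat fxxt as a base-4 numeral over the given alphabet and add one, carrying through any trailing f's.

fxxx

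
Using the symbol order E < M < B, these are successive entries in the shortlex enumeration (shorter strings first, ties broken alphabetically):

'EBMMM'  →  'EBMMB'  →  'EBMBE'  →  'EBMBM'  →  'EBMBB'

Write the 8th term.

Advancing 3 positions from EBMBB through EBMBB → EBBEE → EBBEM reaches term 8.

EBBEB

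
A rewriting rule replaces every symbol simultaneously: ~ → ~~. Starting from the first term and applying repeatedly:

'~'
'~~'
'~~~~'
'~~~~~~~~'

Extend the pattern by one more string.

Apply φ to ~~~~~~~~ symbol by symbol: ~→~~, ~→~~, ~→~~, ~→~~, ~→~~, ~→~~, ~→~~, ~→~~; joined: ~~ ~~ ~~ ~~ ~~ ~~ ~~ ~~.

~~~~~~~~~~~~~~~~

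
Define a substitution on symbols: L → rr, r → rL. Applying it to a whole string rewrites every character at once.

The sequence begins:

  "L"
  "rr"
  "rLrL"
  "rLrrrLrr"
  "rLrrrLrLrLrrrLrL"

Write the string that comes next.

Rewriting the 16 symbols of rLrrrLrLrLrrrLrL one by one yields rL rr rL rL rL rr rL rr rL rr rL rL rL rr rL rr; concatenated:

rLrrrLrLrLrrrLrrrLrrrLrLrLrrrLrr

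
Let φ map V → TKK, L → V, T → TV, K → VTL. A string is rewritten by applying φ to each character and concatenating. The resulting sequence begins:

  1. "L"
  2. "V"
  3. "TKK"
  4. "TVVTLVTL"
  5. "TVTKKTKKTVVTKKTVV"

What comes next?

Replace each of the 17 characters of TVTKKTKKTVVTKKTVV in place — TV TKK TV VTL VTL TV VTL VTL TV TKK TKK TV VTL VTL TV TKK TKK — and concatenate.

TVTKKTVVTLVTLTVVTLVTLTVTKKTKKTVVTLVTLTVTKKTKK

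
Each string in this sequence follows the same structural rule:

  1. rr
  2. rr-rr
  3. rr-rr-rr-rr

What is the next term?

Every step duplicates the string with '-' between the halves.
One more doubling of rr-rr-rr-rr gives the answer.

rr-rr-rr-rr-rr-rr-rr-rr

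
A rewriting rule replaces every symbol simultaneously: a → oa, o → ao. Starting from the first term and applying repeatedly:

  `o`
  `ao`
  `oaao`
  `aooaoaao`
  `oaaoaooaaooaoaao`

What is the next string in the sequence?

φ(oaaoaooaaooaoaao) expands symbol-by-symbol to ao oa oa ao oa ao ao oa oa ao ao oa ao oa oa ao; joining the 16 pieces gives the next term.

aooaoaaooaaoaooaoaaoaooaaooaoaao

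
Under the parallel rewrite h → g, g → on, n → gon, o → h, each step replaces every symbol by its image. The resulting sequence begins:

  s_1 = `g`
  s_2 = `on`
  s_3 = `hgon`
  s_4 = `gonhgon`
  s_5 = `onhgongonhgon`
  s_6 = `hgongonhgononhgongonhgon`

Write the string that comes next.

Rewriting the 24 symbols of hgongonhgononhgongonhgon one by one yields g on h gon on h gon g on h gon h gon g on h gon on h gon g on h gon; concatenated:

gonhgononhgongonhgonhgongonhgononhgongonhgon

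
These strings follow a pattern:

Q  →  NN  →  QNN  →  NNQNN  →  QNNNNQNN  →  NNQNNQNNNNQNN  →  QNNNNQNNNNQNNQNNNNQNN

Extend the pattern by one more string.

NNQNNQNNNNQNNQNNNNQNNNNQNNQNNNNQNN

This is a Fibonacci-style word recurrence s(k) = s(k−2)·s(k−1): e.g. Q·NN = QNN.
Continuing: NNQNNQNNNNQNN · QNNNNQNNNNQNNQNNNNQNN gives term 8.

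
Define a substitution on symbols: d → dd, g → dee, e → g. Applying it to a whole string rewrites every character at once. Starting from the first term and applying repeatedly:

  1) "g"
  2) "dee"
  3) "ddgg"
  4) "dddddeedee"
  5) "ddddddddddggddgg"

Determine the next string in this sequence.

dddddddddddddddddddddeedeedddddeedee

Applying the rule to each of the 16 symbols of ddddddddddggddgg gives the pieces dd dd dd dd dd dd dd dd dd dd dee dee dd dd dee dee, which concatenate to the answer.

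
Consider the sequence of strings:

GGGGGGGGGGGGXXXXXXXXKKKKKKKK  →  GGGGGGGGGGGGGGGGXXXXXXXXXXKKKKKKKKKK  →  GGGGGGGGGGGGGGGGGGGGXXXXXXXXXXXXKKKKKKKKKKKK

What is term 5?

Each string has the form G^{4n} X^{2n+2} K^{2n+2}, where the shown terms are n = 3, 4, 5.
For term 5, n = 7, so the run lengths are 28, 16, 16.

GGGGGGGGGGGGGGGGGGGGGGGGGGGGXXXXXXXXXXXXXXXXKKKKKKKKKKKKKKKK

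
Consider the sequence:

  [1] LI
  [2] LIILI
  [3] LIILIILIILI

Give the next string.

s(k+1) = s(k)·I·s(k) — each term doubles the last with 'I' between the halves.
Doubling LIILIILIILI with 'I' between the halves:

LIILIILIILIILIILIILIILI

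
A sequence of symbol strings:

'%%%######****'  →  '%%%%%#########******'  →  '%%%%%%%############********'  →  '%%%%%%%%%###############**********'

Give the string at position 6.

%%%%%%%%%%%%%#####################**************

Each string has the form %^{2n-1} #^{3n} *^{2n}, where the shown terms are n = 2, 3, 4, 5.
Setting n = 7 gives 13, 21, 14 characters in each block.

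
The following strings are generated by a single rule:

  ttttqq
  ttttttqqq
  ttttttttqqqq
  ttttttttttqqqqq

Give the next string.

ttttttttttttqqqqqq

Reading off run lengths: t runs 4, 6, 8, 10; q runs 2, 3, 4, 5 — each is linear in n, where the shown terms are n = 2, 3, 4, 5.
For the next term, n = 6, so the run lengths are 12, 6.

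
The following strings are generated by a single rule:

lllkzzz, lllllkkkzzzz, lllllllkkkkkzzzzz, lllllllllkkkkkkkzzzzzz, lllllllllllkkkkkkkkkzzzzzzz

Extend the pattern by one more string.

lllllllllllllkkkkkkkkkkkzzzzzzzz

Term n consists of 2n+1 l's, followed by 2n-1 k's, followed by n+2 z's (n = 1, 2, …).
For the next term, n = 6, so the run lengths are 13, 11, 8.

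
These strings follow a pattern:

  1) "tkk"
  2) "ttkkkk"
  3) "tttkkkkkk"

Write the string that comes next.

ttttkkkkkkkk

Term n consists of n t's, followed by 2n k's (n = 1, 2, …).
At n = 4 the blocks have lengths 4, 8.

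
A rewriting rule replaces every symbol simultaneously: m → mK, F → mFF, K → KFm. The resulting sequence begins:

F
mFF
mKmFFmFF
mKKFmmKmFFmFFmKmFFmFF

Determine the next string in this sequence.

mKKFmKFmmFFmKmKKFmmKmFFmFFmKmFFmFFmKKFmmKmFFmFFmKmFFmFF

Applying the rule to each of the 21 symbols of mKKFmmKmFFmFFmKmFFmFF gives the pieces mK KFm KFm mFF mK mK KFm mK mFF mFF mK mFF mFF mK KFm mK mFF mFF mK mFF mFF, which concatenate to the answer.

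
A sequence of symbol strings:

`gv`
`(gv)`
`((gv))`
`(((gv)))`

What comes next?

Each term wraps the previous one in ( on the left and ) on the right.
One more step from (((gv))) gives the answer.

((((gv))))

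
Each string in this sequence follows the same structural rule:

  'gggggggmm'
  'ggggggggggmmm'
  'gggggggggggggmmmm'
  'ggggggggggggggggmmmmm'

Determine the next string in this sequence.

gggggggggggggggggggmmmmmm

Term n consists of 3n+1 g's, followed by n m's, where the shown terms are n = 2, 3, 4, 5.
At n = 6 the blocks have lengths 19, 6.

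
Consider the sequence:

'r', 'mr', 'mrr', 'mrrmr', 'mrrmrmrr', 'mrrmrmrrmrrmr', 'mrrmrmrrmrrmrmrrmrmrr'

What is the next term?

This is a Fibonacci-style word recurrence s(k) = s(k−1)·s(k−2): e.g. mr·r = mrr.
Continuing: mrrmrmrrmrrmrmrrmrmrr · mrrmrmrrmrrmr gives term 8.

mrrmrmrrmrrmrmrrmrmrrmrrmrmrrmrrmr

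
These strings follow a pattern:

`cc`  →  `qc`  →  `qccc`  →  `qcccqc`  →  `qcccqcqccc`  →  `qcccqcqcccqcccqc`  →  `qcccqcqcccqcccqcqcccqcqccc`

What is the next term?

Each term (from the third on) is the previous term followed by the one before it: term 3 = qc·cc = qccc.
The next term joins qcccqcqcccqcccqcqcccqcqccc and qcccqcqcccqcccqc.

qcccqcqcccqcccqcqcccqcqcccqcccqcqcccqcccqc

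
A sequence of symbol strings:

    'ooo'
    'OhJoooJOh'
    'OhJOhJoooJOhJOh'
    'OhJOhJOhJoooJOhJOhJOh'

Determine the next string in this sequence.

Each term wraps the previous one in OhJ on the left and JOh on the right.
Applying this once more to OhJOhJOhJoooJOhJOhJOh:

OhJOhJOhJOhJoooJOhJOhJOhJOh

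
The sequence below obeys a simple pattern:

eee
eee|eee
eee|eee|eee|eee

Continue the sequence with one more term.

Every step duplicates the string with '|' between the halves.
Doubling eee|eee|eee|eee with '|' between the halves:

eee|eee|eee|eee|eee|eee|eee|eee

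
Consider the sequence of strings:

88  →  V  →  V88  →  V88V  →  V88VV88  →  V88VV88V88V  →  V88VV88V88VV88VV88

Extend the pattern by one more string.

V88VV88V88VV88VV88V88VV88V88V

This is a Fibonacci-style word recurrence s(k) = s(k−1)·s(k−2): e.g. V·88 = V88.
Continuing: V88VV88V88VV88VV88 · V88VV88V88V gives term 8.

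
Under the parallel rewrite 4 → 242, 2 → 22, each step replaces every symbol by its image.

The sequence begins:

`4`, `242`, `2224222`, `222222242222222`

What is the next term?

2222222222222224222222222222222

Applying the rule to each of the 15 symbols of 222222242222222 gives the pieces 22 22 22 22 22 22 22 242 22 22 22 22 22 22 22, which concatenate to the answer.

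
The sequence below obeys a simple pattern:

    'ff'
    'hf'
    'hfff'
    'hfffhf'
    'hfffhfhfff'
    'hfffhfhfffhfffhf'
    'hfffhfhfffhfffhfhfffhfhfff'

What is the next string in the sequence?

This is a Fibonacci-style word recurrence s(k) = s(k−1)·s(k−2): e.g. hf·ff = hfff.
The next term joins hfffhfhfffhfffhfhfffhfhfff and hfffhfhfffhfffhf.

hfffhfhfffhfffhfhfffhfhfffhfffhfhfffhfffhf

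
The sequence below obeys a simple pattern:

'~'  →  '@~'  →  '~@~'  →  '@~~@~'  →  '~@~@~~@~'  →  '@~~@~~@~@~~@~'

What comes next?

~@~@~~@~@~~@~~@~@~~@~

This is a Fibonacci-style word recurrence s(k) = s(k−2)·s(k−1): e.g. ~·@~ = ~@~.
The next term joins ~@~@~~@~ and @~~@~~@~@~~@~.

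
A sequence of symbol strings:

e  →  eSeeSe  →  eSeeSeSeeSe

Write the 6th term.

eSeeSeSeeSeSeeSeSeeSeSeeSe

Each term is the previous one with SeeSe appended.
From eSeeSeSeeSe, 3 further steps: eSeeSeSeeSe → eSeeSeSeeSeSeeSe → eSeeSeSeeSeSeeSeSeeSe → (answer).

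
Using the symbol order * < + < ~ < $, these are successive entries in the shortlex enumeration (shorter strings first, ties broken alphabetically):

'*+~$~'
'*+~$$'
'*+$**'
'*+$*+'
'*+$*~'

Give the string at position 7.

*+$+*

Continuing the enumeration 2 steps past *+$*~: *+$*~ → *+$*$ → (answer).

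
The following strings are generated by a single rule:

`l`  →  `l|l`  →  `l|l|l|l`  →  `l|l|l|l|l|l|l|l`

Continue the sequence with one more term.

l|l|l|l|l|l|l|l|l|l|l|l|l|l|l|l

Each string is two copies of the previous one joined by '|'.
So the next term is two copies of l|l|l|l|l|l|l|l with '|' between the halves.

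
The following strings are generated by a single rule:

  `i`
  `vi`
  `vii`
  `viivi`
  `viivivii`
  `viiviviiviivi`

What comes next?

viiviviiviiviviivivii

This is a Fibonacci-style word recurrence s(k) = s(k−1)·s(k−2): e.g. vi·i = vii.
Continuing: viiviviiviivi · viivivii gives term 7.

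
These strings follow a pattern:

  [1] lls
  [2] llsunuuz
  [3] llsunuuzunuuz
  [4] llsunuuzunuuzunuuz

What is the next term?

Each term is the previous one with unuuz appended.
Applying this once more to llsunuuzunuuzunuuz:

llsunuuzunuuzunuuzunuuz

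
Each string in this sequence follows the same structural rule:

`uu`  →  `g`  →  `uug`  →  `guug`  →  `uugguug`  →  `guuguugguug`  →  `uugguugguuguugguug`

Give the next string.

guuguugguuguugguugguuguugguug

Each term (from the third on) is the two preceding terms concatenated in order: term 3 = uu·g = uug.
Continuing: guuguugguug · uugguugguuguugguug gives term 8.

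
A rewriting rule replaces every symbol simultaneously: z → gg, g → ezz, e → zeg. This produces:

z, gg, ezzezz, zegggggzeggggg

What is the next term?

Rewriting the 14 symbols of zegggggzeggggg one by one yields gg zeg ezz ezz ezz ezz ezz gg zeg ezz ezz ezz ezz ezz; concatenated:

ggzegezzezzezzezzezzggzegezzezzezzezzezz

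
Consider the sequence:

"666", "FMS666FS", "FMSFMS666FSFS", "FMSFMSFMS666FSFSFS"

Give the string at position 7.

Every step adds FMS to the front and FS to the end of the previous string.
From FMSFMSFMS666FSFSFS, 3 further steps: FMSFMSFMS666FSFSFS → FMSFMSFMSFMS666FSFSFSFS → FMSFMSFMSFMSFMS666FSFSFSFSFS → (answer).

FMSFMSFMSFMSFMSFMS666FSFSFSFSFSFS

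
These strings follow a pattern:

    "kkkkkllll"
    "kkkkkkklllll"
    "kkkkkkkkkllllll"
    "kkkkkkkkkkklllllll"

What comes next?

Reading off run lengths: k runs 5, 7, 9, 11; l runs 4, 5, 6, 7 — each is linear in n, where the shown terms are n = 2, 3, 4, 5.
Setting n = 6 gives 13, 8 characters in each block.

kkkkkkkkkkkkkllllllll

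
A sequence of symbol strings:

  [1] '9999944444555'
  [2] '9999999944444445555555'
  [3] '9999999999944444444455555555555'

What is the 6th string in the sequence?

The n-th term is 3n+2 9's then 2n+3 4's then 4n-1 5's (n = 1, 2, …).
For term 6, n = 6, so the run lengths are 20, 15, 23.

9999999999999999999944444444444444455555555555555555555555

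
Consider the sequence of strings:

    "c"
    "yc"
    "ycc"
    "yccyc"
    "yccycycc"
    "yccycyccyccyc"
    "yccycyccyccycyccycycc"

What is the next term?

This is a Fibonacci-style word recurrence s(k) = s(k−1)·s(k−2): e.g. yc·c = ycc.
Continuing: yccycyccyccycyccycycc · yccycyccyccyc gives term 8.

yccycyccyccycyccycyccyccycyccyccyc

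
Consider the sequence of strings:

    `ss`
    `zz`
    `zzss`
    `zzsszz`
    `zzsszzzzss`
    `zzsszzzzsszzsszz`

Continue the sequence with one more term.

zzsszzzzsszzsszzzzsszzzzss

Each term (from the third on) is the previous term followed by the one before it: term 3 = zz·ss = zzss.
Continuing: zzsszzzzsszzsszz · zzsszzzzss gives term 7.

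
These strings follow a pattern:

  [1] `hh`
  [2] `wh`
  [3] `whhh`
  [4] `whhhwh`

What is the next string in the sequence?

whhhwhwhhh

This is a Fibonacci-style word recurrence s(k) = s(k−1)·s(k−2): e.g. wh·hh = whhh.
The next term joins whhhwh and whhh.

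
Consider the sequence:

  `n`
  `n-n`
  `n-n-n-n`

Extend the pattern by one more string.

n-n-n-n-n-n-n-n

Each string is two copies of the previous one joined by '-'.
One more doubling of n-n-n-n gives the answer.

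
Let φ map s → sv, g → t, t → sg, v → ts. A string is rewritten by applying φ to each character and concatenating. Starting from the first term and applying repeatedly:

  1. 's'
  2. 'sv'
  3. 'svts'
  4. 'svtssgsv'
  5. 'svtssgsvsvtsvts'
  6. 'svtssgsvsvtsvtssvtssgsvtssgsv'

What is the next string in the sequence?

svtssgsvsvtsvtssvtssgsvtssgsvsvtssgsvsvtsvtssgsvsvtsvts

φ(svtssgsvsvtsvtssvtssgsvtssgsv) expands symbol-by-symbol to sv ts sg sv sv t sv ts sv ts sg sv ts sg sv sv ts sg sv sv t sv ts sg sv sv t sv ts; joining the 29 pieces gives the next term.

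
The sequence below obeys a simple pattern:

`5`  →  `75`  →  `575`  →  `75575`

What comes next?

57575575

This is a Fibonacci-style word recurrence s(k) = s(k−2)·s(k−1): e.g. 5·75 = 575.
Continuing: 575 · 75575 gives term 5.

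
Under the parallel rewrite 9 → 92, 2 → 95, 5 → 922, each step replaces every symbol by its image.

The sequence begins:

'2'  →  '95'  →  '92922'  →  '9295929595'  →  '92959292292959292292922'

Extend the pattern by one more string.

Rewriting the 23 symbols of 92959292292959292292922 one by one yields 92 95 92 922 92 95 92 95 95 92 95 92 922 92 95 92 95 95 92 95 92 95 95; concatenated:

929592922929592959592959292292959295959295929595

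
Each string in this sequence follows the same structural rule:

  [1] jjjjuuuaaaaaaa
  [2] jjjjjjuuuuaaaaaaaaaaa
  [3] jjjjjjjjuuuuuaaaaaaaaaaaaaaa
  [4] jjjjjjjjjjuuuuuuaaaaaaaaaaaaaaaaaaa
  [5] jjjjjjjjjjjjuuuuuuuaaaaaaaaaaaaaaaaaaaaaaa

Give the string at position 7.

Each string has the form j^{2n} u^{n+1} a^{4n-1}, where the shown terms are n = 2, 3, 4, 5, 6.
At n = 8 the blocks have lengths 16, 9, 31.

jjjjjjjjjjjjjjjjuuuuuuuuuaaaaaaaaaaaaaaaaaaaaaaaaaaaaaaa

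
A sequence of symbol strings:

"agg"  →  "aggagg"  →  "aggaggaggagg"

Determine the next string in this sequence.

aggaggaggaggaggaggaggagg

Every step duplicates the string.
So the next term is two copies of aggaggaggagg.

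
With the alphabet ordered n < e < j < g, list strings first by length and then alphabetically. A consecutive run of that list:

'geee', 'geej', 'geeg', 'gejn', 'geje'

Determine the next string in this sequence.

Treat geje as a base-4 numeral over the given alphabet and add one, carrying through any trailing g's.

gejj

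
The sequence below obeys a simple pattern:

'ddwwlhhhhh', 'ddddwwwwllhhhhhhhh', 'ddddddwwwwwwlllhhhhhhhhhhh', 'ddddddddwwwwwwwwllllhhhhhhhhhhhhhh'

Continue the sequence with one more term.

The n-th term is 2n d's then 2n w's then n l's then 3n+2 h's (n = 1, 2, …).
Setting n = 5 gives 10, 10, 5, 17 characters in each block.

ddddddddddwwwwwwwwwwlllllhhhhhhhhhhhhhhhhh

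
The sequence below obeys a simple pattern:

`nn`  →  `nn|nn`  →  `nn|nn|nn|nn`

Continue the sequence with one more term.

Each string is two copies of the previous one joined by '|'.
Doubling nn|nn|nn|nn with '|' between the halves:

nn|nn|nn|nn|nn|nn|nn|nn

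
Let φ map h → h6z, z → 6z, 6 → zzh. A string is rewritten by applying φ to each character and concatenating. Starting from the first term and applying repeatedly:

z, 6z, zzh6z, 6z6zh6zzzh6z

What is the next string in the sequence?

Rewriting each symbol of 6z6zh6zzzh6z: 6→zzh, z→6z, 6→zzh, z→6z, h→h6z, 6→zzh, z→6z, z→6z, z→6z, h→h6z, 6→zzh, z→6z, which concatenates to zzh 6z zzh 6z h6z zzh 6z 6z 6z h6z zzh 6z.

zzh6zzzh6zh6zzzh6z6z6zh6zzzh6z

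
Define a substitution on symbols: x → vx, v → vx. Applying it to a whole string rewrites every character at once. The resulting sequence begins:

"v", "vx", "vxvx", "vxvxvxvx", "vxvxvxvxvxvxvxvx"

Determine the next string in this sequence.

φ(vxvxvxvxvxvxvxvx) expands symbol-by-symbol to vx vx vx vx vx vx vx vx vx vx vx vx vx vx vx vx; joining the 16 pieces gives the next term.

vxvxvxvxvxvxvxvxvxvxvxvxvxvxvxvx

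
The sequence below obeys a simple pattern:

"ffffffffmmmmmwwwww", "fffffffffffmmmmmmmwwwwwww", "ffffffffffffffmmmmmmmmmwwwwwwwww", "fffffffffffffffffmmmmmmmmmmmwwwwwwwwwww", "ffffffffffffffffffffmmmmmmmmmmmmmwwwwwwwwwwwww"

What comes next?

Term n consists of 3n+2 f's, followed by 2n+1 m's, followed by 2n+1 w's, where the shown terms are n = 2, 3, 4, 5, 6.
For the next term, n = 7, so the run lengths are 23, 15, 15.

fffffffffffffffffffffffmmmmmmmmmmmmmmmwwwwwwwwwwwwwww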